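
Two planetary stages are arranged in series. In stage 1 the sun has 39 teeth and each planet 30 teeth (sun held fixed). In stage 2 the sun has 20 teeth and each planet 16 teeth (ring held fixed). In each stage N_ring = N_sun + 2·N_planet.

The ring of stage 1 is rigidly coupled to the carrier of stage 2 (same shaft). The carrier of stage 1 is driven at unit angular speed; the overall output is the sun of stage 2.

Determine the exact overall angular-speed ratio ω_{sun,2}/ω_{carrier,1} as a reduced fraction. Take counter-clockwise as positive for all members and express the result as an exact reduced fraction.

276/55

Stage 1: N_ring = 39 + 2·30 = 99
Stage 1: 39(ω_s−ω_c) = −99(ω_r−ω_c),  ω_s=0, ω_c=1
Stage 1: ω_r = 1 − (39/99)(0−1) = 46/33
  ⇒ ω_r¹/ω_c¹ = 46/33
Stage 2: N_ring = 20 + 2·16 = 52
Stage 2: 20(ω_s−ω_c) = −52(ω_r−ω_c),  ω_r=0, ω_c=1
Stage 2: ω_s = 1 − (52/20)(0−1) = 18/5
  ⇒ ω_s²/ω_c² = 18/5
Coupling ω_c² = ω_r¹ ⇒ overall = 46/33 × 18/5 = 276/55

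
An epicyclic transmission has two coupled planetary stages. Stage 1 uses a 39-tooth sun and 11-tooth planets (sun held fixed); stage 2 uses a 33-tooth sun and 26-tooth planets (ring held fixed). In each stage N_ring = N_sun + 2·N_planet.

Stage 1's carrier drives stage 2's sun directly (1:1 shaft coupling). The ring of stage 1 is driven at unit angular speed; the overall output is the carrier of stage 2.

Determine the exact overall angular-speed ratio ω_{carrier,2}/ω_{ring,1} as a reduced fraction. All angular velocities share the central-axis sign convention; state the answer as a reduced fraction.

2013/11800

Stage 1: N_ring = 39 + 2·11 = 61
Stage 1: 39(ω_s−ω_c) = −61(ω_r−ω_c),  ω_s=0, ω_r=1
Stage 1: 39(0−ω_c) = −61(1−ω_c)  ⇒  100ω_c = 61  ⇒  ω_c = 61/100
  ⇒ ω_c¹/ω_r¹ = 61/100
Stage 2: N_ring = 33 + 2·26 = 85
Stage 2: 33(ω_s−ω_c) = −85(ω_r−ω_c),  ω_r=0, ω_s=1
Stage 2: 33(1−ω_c) = −85(0−ω_c)  ⇒  118ω_c = 33  ⇒  ω_c = 33/118
  ⇒ ω_c²/ω_s² = 33/118
Coupling ω_s² = ω_c¹ ⇒ overall = 61/100 × 33/118 = 2013/11800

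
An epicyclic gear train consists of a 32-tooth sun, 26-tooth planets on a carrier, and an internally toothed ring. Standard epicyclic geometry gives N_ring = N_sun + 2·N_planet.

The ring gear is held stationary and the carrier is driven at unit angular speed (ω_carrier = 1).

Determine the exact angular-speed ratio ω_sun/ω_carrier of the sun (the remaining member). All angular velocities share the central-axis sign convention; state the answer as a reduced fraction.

29/8

N_ring = 32 + 2·26 = 84
32(ω_s−ω_c) = −84(ω_r−ω_c),  ω_r=0, ω_c=1
ω_s = 1 − (84/32)(0−1) = 29/8
ω_s/ω_c = 29/8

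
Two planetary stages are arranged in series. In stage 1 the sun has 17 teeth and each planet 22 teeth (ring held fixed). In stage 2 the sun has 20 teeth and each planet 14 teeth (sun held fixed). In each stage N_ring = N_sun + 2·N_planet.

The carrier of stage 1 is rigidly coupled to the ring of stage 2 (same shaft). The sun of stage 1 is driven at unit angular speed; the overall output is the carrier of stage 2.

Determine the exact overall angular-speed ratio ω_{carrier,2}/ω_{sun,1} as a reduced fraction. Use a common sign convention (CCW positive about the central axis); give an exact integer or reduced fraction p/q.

2/13

Stage 1: N_ring = 17 + 2·22 = 61
Stage 1: 17(ω_s−ω_c) = −61(ω_r−ω_c),  ω_r=0, ω_s=1
Stage 1: 17(1−ω_c) = −61(0−ω_c)  ⇒  78ω_c = 17  ⇒  ω_c = 17/78
  ⇒ ω_c¹/ω_s¹ = 17/78
Stage 2: N_ring = 20 + 2·14 = 48
Stage 2: 20(ω_s−ω_c) = −48(ω_r−ω_c),  ω_s=0, ω_r=1
Stage 2: 20(0−ω_c) = −48(1−ω_c)  ⇒  68ω_c = 48  ⇒  ω_c = 12/17
  ⇒ ω_c²/ω_r² = 12/17
Coupling ω_r² = ω_c¹ ⇒ overall = 17/78 × 12/17 = 2/13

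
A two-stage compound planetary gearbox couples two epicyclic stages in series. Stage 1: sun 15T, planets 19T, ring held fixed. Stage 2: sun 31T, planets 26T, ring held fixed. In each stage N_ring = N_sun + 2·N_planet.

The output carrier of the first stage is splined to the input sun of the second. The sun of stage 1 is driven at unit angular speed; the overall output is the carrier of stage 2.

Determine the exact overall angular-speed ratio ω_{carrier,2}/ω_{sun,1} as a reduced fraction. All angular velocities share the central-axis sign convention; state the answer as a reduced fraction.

155/2584

Stage 1: N_ring = 15 + 2·19 = 53
Stage 1: 15(ω_s−ω_c) = −53(ω_r−ω_c),  ω_r=0, ω_s=1
Stage 1: 15(1−ω_c) = −53(0−ω_c)  ⇒  68ω_c = 15  ⇒  ω_c = 15/68
  ⇒ ω_c¹/ω_s¹ = 15/68
Stage 2: N_ring = 31 + 2·26 = 83
Stage 2: 31(ω_s−ω_c) = −83(ω_r−ω_c),  ω_r=0, ω_s=1
Stage 2: 31(1−ω_c) = −83(0−ω_c)  ⇒  114ω_c = 31  ⇒  ω_c = 31/114
  ⇒ ω_c²/ω_s² = 31/114
Coupling ω_s² = ω_c¹ ⇒ overall = 15/68 × 31/114 = 155/2584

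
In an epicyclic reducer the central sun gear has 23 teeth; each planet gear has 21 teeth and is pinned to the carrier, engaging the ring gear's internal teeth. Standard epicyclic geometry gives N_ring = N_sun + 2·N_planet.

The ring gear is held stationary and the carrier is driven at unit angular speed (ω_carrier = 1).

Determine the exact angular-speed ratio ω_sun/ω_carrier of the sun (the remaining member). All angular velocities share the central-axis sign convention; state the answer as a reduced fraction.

88/23

N_ring = 23 + 2·21 = 65
23(ω_s−ω_c) = −65(ω_r−ω_c),  ω_r=0, ω_c=1
ω_s = 1 − (65/23)(0−1) = 88/23
ω_s/ω_c = 88/23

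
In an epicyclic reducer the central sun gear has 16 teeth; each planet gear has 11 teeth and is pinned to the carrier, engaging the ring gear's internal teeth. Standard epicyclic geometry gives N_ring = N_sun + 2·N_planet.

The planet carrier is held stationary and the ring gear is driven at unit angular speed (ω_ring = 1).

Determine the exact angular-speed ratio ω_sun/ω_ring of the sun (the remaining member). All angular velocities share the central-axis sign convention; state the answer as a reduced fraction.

-19/8

N_ring = 16 + 2·11 = 38
16(ω_s−ω_c) = −38(ω_r−ω_c),  ω_c=0, ω_r=1
ω_s = 0 − (38/16)(1−0) = -19/8
ω_s/ω_r = -19/8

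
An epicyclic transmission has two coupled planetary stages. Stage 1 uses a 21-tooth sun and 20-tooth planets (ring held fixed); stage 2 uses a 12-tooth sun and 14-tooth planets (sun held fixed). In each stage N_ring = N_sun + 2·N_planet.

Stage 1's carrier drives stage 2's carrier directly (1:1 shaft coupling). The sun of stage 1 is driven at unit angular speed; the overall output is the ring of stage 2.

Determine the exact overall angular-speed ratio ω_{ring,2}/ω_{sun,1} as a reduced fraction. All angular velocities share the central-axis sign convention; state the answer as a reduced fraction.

273/820

Stage 1: N_ring = 21 + 2·20 = 61
Stage 1: 21(ω_s−ω_c) = −61(ω_r−ω_c),  ω_r=0, ω_s=1
Stage 1: 21(1−ω_c) = −61(0−ω_c)  ⇒  82ω_c = 21  ⇒  ω_c = 21/82
  ⇒ ω_c¹/ω_s¹ = 21/82
Stage 2: N_ring = 12 + 2·14 = 40
Stage 2: 12(ω_s−ω_c) = −40(ω_r−ω_c),  ω_s=0, ω_c=1
Stage 2: ω_r = 1 − (12/40)(0−1) = 13/10
  ⇒ ω_r²/ω_c² = 13/10
Coupling ω_c² = ω_c¹ ⇒ overall = 21/82 × 13/10 = 273/820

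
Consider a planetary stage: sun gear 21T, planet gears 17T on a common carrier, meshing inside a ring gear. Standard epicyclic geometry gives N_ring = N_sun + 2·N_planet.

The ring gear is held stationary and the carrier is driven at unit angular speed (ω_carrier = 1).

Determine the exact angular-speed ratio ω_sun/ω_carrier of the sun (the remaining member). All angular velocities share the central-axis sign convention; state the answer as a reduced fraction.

76/21

N_ring = 21 + 2·17 = 55
21(ω_s−ω_c) = −55(ω_r−ω_c),  ω_r=0, ω_c=1
ω_s = 1 − (55/21)(0−1) = 76/21
ω_s/ω_c = 76/21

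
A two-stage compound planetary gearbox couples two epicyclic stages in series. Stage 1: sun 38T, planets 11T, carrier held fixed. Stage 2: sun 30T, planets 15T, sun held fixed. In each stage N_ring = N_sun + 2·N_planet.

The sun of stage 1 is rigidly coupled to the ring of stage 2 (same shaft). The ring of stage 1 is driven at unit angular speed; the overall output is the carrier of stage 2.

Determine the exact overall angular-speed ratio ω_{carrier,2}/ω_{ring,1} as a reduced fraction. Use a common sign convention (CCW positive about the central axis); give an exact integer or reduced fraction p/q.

-20/19

Stage 1: N_ring = 38 + 2·11 = 60
Stage 1: 38(ω_s−ω_c) = −60(ω_r−ω_c),  ω_c=0, ω_r=1
Stage 1: ω_s = 0 − (60/38)(1−0) = -30/19
  ⇒ ω_s¹/ω_r¹ = -30/19
Stage 2: N_ring = 30 + 2·15 = 60
Stage 2: 30(ω_s−ω_c) = −60(ω_r−ω_c),  ω_s=0, ω_r=1
Stage 2: 30(0−ω_c) = −60(1−ω_c)  ⇒  90ω_c = 60  ⇒  ω_c = 2/3
  ⇒ ω_c²/ω_r² = 2/3
Coupling ω_r² = ω_s¹ ⇒ overall = -30/19 × 2/3 = -20/19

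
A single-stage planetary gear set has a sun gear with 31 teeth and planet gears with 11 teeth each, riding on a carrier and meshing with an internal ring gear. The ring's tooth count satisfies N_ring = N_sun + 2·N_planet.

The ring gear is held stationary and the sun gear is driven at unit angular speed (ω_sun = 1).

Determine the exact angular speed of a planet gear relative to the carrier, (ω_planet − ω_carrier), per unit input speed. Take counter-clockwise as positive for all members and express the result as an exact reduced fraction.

-1643/924

N_ring = 31 + 2·11 = 53
31(ω_s−ω_c) = −53(ω_r−ω_c),  ω_r=0, ω_s=1
31(1−ω_c) = −53(0−ω_c)  ⇒  84ω_c = 31  ⇒  ω_c = 31/84
sun–planet: 31·(1−31/84) = −11·(ω_p−ω_c)  ⇒  ω_p−ω_c = −(31/11)·(53/84) = -1643/924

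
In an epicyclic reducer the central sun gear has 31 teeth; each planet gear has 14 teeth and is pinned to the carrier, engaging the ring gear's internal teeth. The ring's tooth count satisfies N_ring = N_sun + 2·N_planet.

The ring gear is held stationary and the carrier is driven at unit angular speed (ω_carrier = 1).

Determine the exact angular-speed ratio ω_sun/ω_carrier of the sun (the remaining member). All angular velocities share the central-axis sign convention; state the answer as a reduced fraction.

90/31

N_ring = 31 + 2·14 = 59
31(ω_s−ω_c) = −59(ω_r−ω_c),  ω_r=0, ω_c=1
ω_s = 1 − (59/31)(0−1) = 90/31
ω_s/ω_c = 90/31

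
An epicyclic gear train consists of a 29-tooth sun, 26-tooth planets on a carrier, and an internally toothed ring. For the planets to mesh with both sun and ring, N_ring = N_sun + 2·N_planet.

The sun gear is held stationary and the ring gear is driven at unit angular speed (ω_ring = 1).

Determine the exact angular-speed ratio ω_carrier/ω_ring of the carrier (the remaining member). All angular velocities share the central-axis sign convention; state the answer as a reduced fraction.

81/110

N_ring = 29 + 2·26 = 81
29(ω_s−ω_c) = −81(ω_r−ω_c),  ω_s=0, ω_r=1
29(0−ω_c) = −81(1−ω_c)  ⇒  110ω_c = 81  ⇒  ω_c = 81/110
ω_c/ω_r = 81/110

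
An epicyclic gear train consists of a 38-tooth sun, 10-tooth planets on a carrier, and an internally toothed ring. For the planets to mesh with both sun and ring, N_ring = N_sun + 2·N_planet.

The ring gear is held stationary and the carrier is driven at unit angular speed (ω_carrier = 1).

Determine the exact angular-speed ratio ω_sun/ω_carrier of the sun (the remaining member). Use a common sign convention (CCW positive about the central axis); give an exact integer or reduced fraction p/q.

48/19

N_ring = 38 + 2·10 = 58
38(ω_s−ω_c) = −58(ω_r−ω_c),  ω_r=0, ω_c=1
ω_s = 1 − (58/38)(0−1) = 48/19
ω_s/ω_c = 48/19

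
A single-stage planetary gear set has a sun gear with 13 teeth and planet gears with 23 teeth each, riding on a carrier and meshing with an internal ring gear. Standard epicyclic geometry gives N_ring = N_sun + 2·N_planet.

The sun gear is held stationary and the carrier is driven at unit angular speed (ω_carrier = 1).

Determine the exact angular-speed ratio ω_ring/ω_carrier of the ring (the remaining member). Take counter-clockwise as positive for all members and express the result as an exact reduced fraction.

N_ring = 13 + 2·23 = 59
13(ω_s−ω_c) = −59(ω_r−ω_c),  ω_s=0, ω_c=1
ω_r = 1 − (13/59)(0−1) = 72/59
ω_r/ω_c = 72/59

72/59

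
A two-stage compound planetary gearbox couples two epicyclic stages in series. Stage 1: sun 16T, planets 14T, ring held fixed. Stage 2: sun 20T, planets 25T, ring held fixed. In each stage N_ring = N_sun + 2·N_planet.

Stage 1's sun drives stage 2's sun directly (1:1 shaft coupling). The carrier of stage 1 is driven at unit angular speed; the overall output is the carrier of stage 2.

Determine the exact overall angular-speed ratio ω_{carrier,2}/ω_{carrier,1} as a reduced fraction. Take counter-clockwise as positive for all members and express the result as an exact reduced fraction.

Stage 1: N_ring = 16 + 2·14 = 44
Stage 1: 16(ω_s−ω_c) = −44(ω_r−ω_c),  ω_r=0, ω_c=1
Stage 1: ω_s = 1 − (44/16)(0−1) = 15/4
  ⇒ ω_s¹/ω_c¹ = 15/4
Stage 2: N_ring = 20 + 2·25 = 70
Stage 2: 20(ω_s−ω_c) = −70(ω_r−ω_c),  ω_r=0, ω_s=1
Stage 2: 20(1−ω_c) = −70(0−ω_c)  ⇒  90ω_c = 20  ⇒  ω_c = 2/9
  ⇒ ω_c²/ω_s² = 2/9
Coupling ω_s² = ω_s¹ ⇒ overall = 15/4 × 2/9 = 5/6

5/6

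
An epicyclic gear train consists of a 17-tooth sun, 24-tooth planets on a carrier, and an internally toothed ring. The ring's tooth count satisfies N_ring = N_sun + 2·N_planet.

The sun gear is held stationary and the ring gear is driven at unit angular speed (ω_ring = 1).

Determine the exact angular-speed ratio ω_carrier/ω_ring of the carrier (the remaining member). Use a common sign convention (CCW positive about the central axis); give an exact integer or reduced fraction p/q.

65/82

N_ring = 17 + 2·24 = 65
17(ω_s−ω_c) = −65(ω_r−ω_c),  ω_s=0, ω_r=1
17(0−ω_c) = −65(1−ω_c)  ⇒  82ω_c = 65  ⇒  ω_c = 65/82
ω_c/ω_r = 65/82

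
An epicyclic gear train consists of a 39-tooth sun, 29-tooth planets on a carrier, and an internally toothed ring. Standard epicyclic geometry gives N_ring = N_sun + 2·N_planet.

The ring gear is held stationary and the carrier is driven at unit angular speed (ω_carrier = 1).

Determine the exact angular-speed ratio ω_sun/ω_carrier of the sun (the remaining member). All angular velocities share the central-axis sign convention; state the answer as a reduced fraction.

136/39

N_ring = 39 + 2·29 = 97
39(ω_s−ω_c) = −97(ω_r−ω_c),  ω_r=0, ω_c=1
ω_s = 1 − (97/39)(0−1) = 136/39
ω_s/ω_c = 136/39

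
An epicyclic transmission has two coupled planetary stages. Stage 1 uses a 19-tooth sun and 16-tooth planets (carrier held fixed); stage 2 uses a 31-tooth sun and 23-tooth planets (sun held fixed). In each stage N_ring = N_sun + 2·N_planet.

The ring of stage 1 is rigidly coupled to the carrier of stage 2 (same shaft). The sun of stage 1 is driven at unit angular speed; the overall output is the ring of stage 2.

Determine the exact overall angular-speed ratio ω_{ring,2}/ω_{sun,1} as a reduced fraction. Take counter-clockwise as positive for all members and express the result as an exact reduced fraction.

-684/1309

Stage 1: N_ring = 19 + 2·16 = 51
Stage 1: 19(ω_s−ω_c) = −51(ω_r−ω_c),  ω_c=0, ω_s=1
Stage 1: ω_r = 0 − (19/51)(1−0) = -19/51
  ⇒ ω_r¹/ω_s¹ = -19/51
Stage 2: N_ring = 31 + 2·23 = 77
Stage 2: 31(ω_s−ω_c) = −77(ω_r−ω_c),  ω_s=0, ω_c=1
Stage 2: ω_r = 1 − (31/77)(0−1) = 108/77
  ⇒ ω_r²/ω_c² = 108/77
Coupling ω_c² = ω_r¹ ⇒ overall = -19/51 × 108/77 = -684/1309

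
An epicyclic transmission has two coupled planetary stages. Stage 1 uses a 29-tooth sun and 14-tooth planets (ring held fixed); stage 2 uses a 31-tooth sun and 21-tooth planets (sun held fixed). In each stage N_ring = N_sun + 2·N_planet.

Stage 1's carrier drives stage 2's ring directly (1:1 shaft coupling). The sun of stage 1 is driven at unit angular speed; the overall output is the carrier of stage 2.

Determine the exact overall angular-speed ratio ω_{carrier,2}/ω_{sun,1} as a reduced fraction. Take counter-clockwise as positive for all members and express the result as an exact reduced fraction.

Stage 1: N_ring = 29 + 2·14 = 57
Stage 1: 29(ω_s−ω_c) = −57(ω_r−ω_c),  ω_r=0, ω_s=1
Stage 1: 29(1−ω_c) = −57(0−ω_c)  ⇒  86ω_c = 29  ⇒  ω_c = 29/86
  ⇒ ω_c¹/ω_s¹ = 29/86
Stage 2: N_ring = 31 + 2·21 = 73
Stage 2: 31(ω_s−ω_c) = −73(ω_r−ω_c),  ω_s=0, ω_r=1
Stage 2: 31(0−ω_c) = −73(1−ω_c)  ⇒  104ω_c = 73  ⇒  ω_c = 73/104
  ⇒ ω_c²/ω_r² = 73/104
Coupling ω_r² = ω_c¹ ⇒ overall = 29/86 × 73/104 = 2117/8944

2117/8944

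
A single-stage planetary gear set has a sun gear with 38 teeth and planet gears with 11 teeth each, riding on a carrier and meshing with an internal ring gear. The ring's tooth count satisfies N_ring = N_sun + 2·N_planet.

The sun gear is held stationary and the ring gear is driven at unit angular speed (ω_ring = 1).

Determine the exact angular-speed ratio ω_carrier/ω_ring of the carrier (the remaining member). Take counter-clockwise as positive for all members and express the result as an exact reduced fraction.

30/49

N_ring = 38 + 2·11 = 60
38(ω_s−ω_c) = −60(ω_r−ω_c),  ω_s=0, ω_r=1
38(0−ω_c) = −60(1−ω_c)  ⇒  98ω_c = 60  ⇒  ω_c = 30/49
ω_c/ω_r = 30/49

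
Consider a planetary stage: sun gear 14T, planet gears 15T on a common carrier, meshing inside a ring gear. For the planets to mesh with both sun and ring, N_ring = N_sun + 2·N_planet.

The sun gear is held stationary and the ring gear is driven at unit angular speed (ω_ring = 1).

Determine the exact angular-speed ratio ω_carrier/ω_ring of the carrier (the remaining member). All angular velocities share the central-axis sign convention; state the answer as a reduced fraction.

22/29

N_ring = 14 + 2·15 = 44
14(ω_s−ω_c) = −44(ω_r−ω_c),  ω_s=0, ω_r=1
14(0−ω_c) = −44(1−ω_c)  ⇒  58ω_c = 44  ⇒  ω_c = 22/29
ω_c/ω_r = 22/29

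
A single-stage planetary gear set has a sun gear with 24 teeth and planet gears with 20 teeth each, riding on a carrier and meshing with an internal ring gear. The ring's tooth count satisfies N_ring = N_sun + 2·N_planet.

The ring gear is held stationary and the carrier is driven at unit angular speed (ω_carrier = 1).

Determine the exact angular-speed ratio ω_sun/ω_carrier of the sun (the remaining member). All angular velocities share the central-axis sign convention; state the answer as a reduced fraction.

11/3

N_ring = 24 + 2·20 = 64
24(ω_s−ω_c) = −64(ω_r−ω_c),  ω_r=0, ω_c=1
ω_s = 1 − (64/24)(0−1) = 11/3
ω_s/ω_c = 11/3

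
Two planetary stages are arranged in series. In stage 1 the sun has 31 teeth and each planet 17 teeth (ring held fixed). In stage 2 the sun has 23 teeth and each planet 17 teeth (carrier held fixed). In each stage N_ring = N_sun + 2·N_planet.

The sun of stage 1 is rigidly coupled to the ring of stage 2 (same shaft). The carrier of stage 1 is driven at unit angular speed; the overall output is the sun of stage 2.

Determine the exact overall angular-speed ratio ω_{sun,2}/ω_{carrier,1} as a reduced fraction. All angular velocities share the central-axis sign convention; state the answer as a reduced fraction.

Stage 1: N_ring = 31 + 2·17 = 65
Stage 1: 31(ω_s−ω_c) = −65(ω_r−ω_c),  ω_r=0, ω_c=1
Stage 1: ω_s = 1 − (65/31)(0−1) = 96/31
  ⇒ ω_s¹/ω_c¹ = 96/31
Stage 2: N_ring = 23 + 2·17 = 57
Stage 2: 23(ω_s−ω_c) = −57(ω_r−ω_c),  ω_c=0, ω_r=1
Stage 2: ω_s = 0 − (57/23)(1−0) = -57/23
  ⇒ ω_s²/ω_r² = -57/23
Coupling ω_r² = ω_s¹ ⇒ overall = 96/31 × -57/23 = -5472/713

-5472/713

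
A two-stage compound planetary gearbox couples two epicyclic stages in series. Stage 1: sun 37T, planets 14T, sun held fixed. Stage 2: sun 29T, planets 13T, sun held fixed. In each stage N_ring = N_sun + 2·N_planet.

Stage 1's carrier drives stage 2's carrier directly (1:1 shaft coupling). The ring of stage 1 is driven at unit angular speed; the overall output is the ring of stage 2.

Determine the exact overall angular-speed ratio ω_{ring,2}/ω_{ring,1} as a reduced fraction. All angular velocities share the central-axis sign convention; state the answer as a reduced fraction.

182/187

Stage 1: N_ring = 37 + 2·14 = 65
Stage 1: 37(ω_s−ω_c) = −65(ω_r−ω_c),  ω_s=0, ω_r=1
Stage 1: 37(0−ω_c) = −65(1−ω_c)  ⇒  102ω_c = 65  ⇒  ω_c = 65/102
  ⇒ ω_c¹/ω_r¹ = 65/102
Stage 2: N_ring = 29 + 2·13 = 55
Stage 2: 29(ω_s−ω_c) = −55(ω_r−ω_c),  ω_s=0, ω_c=1
Stage 2: ω_r = 1 − (29/55)(0−1) = 84/55
  ⇒ ω_r²/ω_c² = 84/55
Coupling ω_c² = ω_c¹ ⇒ overall = 65/102 × 84/55 = 182/187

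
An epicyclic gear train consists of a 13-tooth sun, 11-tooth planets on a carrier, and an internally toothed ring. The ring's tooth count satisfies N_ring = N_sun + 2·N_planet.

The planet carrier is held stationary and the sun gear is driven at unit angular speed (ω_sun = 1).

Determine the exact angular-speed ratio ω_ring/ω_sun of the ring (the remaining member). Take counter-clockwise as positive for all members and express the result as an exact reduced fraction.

-13/35

N_ring = 13 + 2·11 = 35
13(ω_s−ω_c) = −35(ω_r−ω_c),  ω_c=0, ω_s=1
ω_r = 0 − (13/35)(1−0) = -13/35
ω_r/ω_s = -13/35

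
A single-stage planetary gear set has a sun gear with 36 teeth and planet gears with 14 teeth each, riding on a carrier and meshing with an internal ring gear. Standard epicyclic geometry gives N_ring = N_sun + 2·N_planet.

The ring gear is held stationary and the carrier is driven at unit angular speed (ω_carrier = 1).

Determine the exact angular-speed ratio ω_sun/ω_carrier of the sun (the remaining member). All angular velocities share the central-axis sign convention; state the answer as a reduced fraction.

25/9

N_ring = 36 + 2·14 = 64
36(ω_s−ω_c) = −64(ω_r−ω_c),  ω_r=0, ω_c=1
ω_s = 1 − (64/36)(0−1) = 25/9
ω_s/ω_c = 25/9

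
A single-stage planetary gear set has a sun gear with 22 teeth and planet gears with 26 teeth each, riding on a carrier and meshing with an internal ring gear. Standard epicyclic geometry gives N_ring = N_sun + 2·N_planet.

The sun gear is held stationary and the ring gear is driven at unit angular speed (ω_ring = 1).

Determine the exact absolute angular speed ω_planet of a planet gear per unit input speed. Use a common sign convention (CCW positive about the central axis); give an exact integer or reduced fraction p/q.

37/26

N_ring = 22 + 2·26 = 74
22(ω_s−ω_c) = −74(ω_r−ω_c),  ω_s=0, ω_r=1
22(0−ω_c) = −74(1−ω_c)  ⇒  96ω_c = 74  ⇒  ω_c = 37/48
sun–planet: 22·(0−37/48) = −26·(ω_p−ω_c)  ⇒  ω_p−ω_c = −(22/26)·(-37/48) = 407/624
ω_p = 37/48 + 407/624 = 37/26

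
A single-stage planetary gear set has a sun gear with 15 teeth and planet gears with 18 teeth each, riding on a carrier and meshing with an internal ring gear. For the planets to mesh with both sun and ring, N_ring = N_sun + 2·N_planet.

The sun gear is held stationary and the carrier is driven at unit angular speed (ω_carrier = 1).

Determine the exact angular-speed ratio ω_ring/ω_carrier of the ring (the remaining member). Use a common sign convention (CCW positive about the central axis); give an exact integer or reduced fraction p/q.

22/17

N_ring = 15 + 2·18 = 51
15(ω_s−ω_c) = −51(ω_r−ω_c),  ω_s=0, ω_c=1
ω_r = 1 − (15/51)(0−1) = 22/17
ω_r/ω_c = 22/17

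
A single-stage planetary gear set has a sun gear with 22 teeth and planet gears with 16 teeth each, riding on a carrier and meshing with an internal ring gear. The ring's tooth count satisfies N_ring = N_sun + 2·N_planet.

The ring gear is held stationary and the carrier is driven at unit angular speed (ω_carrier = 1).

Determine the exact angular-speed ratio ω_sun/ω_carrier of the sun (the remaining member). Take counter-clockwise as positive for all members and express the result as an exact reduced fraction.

N_ring = 22 + 2·16 = 54
22(ω_s−ω_c) = −54(ω_r−ω_c),  ω_r=0, ω_c=1
ω_s = 1 − (54/22)(0−1) = 38/11
ω_s/ω_c = 38/11

38/11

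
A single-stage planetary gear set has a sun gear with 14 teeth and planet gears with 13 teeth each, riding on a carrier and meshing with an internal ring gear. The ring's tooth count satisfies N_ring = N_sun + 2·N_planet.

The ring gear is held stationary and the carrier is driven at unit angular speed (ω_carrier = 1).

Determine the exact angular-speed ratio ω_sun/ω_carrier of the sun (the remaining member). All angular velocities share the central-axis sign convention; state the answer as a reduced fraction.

N_ring = 14 + 2·13 = 40
14(ω_s−ω_c) = −40(ω_r−ω_c),  ω_r=0, ω_c=1
ω_s = 1 − (40/14)(0−1) = 27/7
ω_s/ω_c = 27/7

27/7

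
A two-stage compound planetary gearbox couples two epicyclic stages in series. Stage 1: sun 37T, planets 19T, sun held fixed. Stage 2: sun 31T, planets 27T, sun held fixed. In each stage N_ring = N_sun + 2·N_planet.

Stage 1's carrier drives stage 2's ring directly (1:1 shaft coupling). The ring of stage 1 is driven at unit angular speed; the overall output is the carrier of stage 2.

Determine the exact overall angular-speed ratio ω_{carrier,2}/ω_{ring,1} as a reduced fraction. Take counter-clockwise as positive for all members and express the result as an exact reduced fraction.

Stage 1: N_ring = 37 + 2·19 = 75
Stage 1: 37(ω_s−ω_c) = −75(ω_r−ω_c),  ω_s=0, ω_r=1
Stage 1: 37(0−ω_c) = −75(1−ω_c)  ⇒  112ω_c = 75  ⇒  ω_c = 75/112
  ⇒ ω_c¹/ω_r¹ = 75/112
Stage 2: N_ring = 31 + 2·27 = 85
Stage 2: 31(ω_s−ω_c) = −85(ω_r−ω_c),  ω_s=0, ω_r=1
Stage 2: 31(0−ω_c) = −85(1−ω_c)  ⇒  116ω_c = 85  ⇒  ω_c = 85/116
  ⇒ ω_c²/ω_r² = 85/116
Coupling ω_r² = ω_c¹ ⇒ overall = 75/112 × 85/116 = 6375/12992

6375/12992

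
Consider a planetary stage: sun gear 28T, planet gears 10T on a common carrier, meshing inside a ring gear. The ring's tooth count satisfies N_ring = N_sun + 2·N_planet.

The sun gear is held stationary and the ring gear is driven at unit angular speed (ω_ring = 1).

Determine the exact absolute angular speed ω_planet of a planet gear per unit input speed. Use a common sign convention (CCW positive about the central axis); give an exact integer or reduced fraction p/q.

N_ring = 28 + 2·10 = 48
28(ω_s−ω_c) = −48(ω_r−ω_c),  ω_s=0, ω_r=1
28(0−ω_c) = −48(1−ω_c)  ⇒  76ω_c = 48  ⇒  ω_c = 12/19
sun–planet: 28·(0−12/19) = −10·(ω_p−ω_c)  ⇒  ω_p−ω_c = −(28/10)·(-12/19) = 168/95
ω_p = 12/19 + 168/95 = 12/5

12/5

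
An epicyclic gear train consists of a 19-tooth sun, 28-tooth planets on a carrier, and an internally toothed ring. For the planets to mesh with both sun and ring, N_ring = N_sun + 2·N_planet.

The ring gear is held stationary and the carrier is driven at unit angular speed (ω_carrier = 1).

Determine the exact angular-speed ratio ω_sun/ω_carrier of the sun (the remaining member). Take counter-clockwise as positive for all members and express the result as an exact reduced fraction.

94/19

N_ring = 19 + 2·28 = 75
19(ω_s−ω_c) = −75(ω_r−ω_c),  ω_r=0, ω_c=1
ω_s = 1 − (75/19)(0−1) = 94/19
ω_s/ω_c = 94/19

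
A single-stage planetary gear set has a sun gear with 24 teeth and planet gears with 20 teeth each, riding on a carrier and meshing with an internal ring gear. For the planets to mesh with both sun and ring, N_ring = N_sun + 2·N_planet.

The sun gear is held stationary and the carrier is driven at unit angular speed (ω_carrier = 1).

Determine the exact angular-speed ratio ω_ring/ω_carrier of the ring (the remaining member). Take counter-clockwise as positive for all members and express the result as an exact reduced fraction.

11/8

N_ring = 24 + 2·20 = 64
24(ω_s−ω_c) = −64(ω_r−ω_c),  ω_s=0, ω_c=1
ω_r = 1 − (24/64)(0−1) = 11/8
ω_r/ω_c = 11/8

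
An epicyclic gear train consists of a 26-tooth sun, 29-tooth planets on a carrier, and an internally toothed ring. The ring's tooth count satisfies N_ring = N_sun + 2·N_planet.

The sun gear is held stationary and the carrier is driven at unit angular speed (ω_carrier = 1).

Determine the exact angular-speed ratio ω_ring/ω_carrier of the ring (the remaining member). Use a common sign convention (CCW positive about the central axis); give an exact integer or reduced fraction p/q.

N_ring = 26 + 2·29 = 84
26(ω_s−ω_c) = −84(ω_r−ω_c),  ω_s=0, ω_c=1
ω_r = 1 − (26/84)(0−1) = 55/42
ω_r/ω_c = 55/42

55/42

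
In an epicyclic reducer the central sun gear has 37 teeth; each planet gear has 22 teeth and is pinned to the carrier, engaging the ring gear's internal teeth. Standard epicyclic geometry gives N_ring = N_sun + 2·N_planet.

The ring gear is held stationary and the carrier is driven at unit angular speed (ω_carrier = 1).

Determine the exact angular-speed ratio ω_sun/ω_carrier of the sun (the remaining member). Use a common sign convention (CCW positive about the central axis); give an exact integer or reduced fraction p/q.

N_ring = 37 + 2·22 = 81
37(ω_s−ω_c) = −81(ω_r−ω_c),  ω_r=0, ω_c=1
ω_s = 1 − (81/37)(0−1) = 118/37
ω_s/ω_c = 118/37

118/37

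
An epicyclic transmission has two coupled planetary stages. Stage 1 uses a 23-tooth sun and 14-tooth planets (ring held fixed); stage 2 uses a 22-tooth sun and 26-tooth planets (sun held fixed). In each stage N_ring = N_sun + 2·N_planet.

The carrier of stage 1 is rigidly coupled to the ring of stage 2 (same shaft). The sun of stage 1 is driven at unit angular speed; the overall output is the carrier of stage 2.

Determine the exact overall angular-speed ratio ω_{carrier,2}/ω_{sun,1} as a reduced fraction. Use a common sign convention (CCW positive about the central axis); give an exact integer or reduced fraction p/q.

Stage 1: N_ring = 23 + 2·14 = 51
Stage 1: 23(ω_s−ω_c) = −51(ω_r−ω_c),  ω_r=0, ω_s=1
Stage 1: 23(1−ω_c) = −51(0−ω_c)  ⇒  74ω_c = 23  ⇒  ω_c = 23/74
  ⇒ ω_c¹/ω_s¹ = 23/74
Stage 2: N_ring = 22 + 2·26 = 74
Stage 2: 22(ω_s−ω_c) = −74(ω_r−ω_c),  ω_s=0, ω_r=1
Stage 2: 22(0−ω_c) = −74(1−ω_c)  ⇒  96ω_c = 74  ⇒  ω_c = 37/48
  ⇒ ω_c²/ω_r² = 37/48
Coupling ω_r² = ω_c¹ ⇒ overall = 23/74 × 37/48 = 23/96

23/96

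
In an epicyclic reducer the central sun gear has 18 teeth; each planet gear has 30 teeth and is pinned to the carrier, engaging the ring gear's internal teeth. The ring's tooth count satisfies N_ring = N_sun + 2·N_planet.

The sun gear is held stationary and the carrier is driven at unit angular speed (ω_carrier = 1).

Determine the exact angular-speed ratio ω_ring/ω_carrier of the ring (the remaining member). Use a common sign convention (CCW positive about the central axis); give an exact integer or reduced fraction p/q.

16/13

N_ring = 18 + 2·30 = 78
18(ω_s−ω_c) = −78(ω_r−ω_c),  ω_s=0, ω_c=1
ω_r = 1 − (18/78)(0−1) = 16/13
ω_r/ω_c = 16/13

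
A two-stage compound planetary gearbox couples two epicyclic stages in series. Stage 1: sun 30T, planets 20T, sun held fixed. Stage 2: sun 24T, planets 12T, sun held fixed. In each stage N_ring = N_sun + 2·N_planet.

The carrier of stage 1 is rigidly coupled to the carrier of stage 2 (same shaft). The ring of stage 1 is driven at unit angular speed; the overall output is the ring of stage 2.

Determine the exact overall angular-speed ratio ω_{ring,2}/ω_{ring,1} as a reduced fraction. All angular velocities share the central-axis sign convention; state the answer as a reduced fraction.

21/20

Stage 1: N_ring = 30 + 2·20 = 70
Stage 1: 30(ω_s−ω_c) = −70(ω_r−ω_c),  ω_s=0, ω_r=1
Stage 1: 30(0−ω_c) = −70(1−ω_c)  ⇒  100ω_c = 70  ⇒  ω_c = 7/10
  ⇒ ω_c¹/ω_r¹ = 7/10
Stage 2: N_ring = 24 + 2·12 = 48
Stage 2: 24(ω_s−ω_c) = −48(ω_r−ω_c),  ω_s=0, ω_c=1
Stage 2: ω_r = 1 − (24/48)(0−1) = 3/2
  ⇒ ω_r²/ω_c² = 3/2
Coupling ω_c² = ω_c¹ ⇒ overall = 7/10 × 3/2 = 21/20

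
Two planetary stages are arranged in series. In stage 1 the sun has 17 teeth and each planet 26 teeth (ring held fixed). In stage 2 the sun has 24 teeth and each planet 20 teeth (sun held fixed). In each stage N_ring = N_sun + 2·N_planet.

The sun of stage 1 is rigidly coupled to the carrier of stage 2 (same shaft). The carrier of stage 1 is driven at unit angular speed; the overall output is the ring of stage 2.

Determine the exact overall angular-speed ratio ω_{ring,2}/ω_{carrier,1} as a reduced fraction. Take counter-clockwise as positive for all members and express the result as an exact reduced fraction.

Stage 1: N_ring = 17 + 2·26 = 69
Stage 1: 17(ω_s−ω_c) = −69(ω_r−ω_c),  ω_r=0, ω_c=1
Stage 1: ω_s = 1 − (69/17)(0−1) = 86/17
  ⇒ ω_s¹/ω_c¹ = 86/17
Stage 2: N_ring = 24 + 2·20 = 64
Stage 2: 24(ω_s−ω_c) = −64(ω_r−ω_c),  ω_s=0, ω_c=1
Stage 2: ω_r = 1 − (24/64)(0−1) = 11/8
  ⇒ ω_r²/ω_c² = 11/8
Coupling ω_c² = ω_s¹ ⇒ overall = 86/17 × 11/8 = 473/68

473/68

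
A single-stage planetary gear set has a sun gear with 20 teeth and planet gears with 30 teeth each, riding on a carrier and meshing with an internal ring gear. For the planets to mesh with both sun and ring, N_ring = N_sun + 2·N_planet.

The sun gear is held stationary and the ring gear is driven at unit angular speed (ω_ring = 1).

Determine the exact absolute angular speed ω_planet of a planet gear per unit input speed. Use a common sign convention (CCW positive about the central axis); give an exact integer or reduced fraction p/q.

4/3

N_ring = 20 + 2·30 = 80
20(ω_s−ω_c) = −80(ω_r−ω_c),  ω_s=0, ω_r=1
20(0−ω_c) = −80(1−ω_c)  ⇒  100ω_c = 80  ⇒  ω_c = 4/5
sun–planet: 20·(0−4/5) = −30·(ω_p−ω_c)  ⇒  ω_p−ω_c = −(20/30)·(-4/5) = 8/15
ω_p = 4/5 + 8/15 = 4/3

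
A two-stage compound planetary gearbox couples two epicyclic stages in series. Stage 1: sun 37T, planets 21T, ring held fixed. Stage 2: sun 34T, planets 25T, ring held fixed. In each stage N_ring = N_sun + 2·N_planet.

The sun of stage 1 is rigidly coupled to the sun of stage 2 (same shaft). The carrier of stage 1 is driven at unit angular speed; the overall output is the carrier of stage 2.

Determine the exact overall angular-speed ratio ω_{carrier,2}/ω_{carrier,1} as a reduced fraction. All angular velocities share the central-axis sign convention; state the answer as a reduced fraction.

1972/2183

Stage 1: N_ring = 37 + 2·21 = 79
Stage 1: 37(ω_s−ω_c) = −79(ω_r−ω_c),  ω_r=0, ω_c=1
Stage 1: ω_s = 1 − (79/37)(0−1) = 116/37
  ⇒ ω_s¹/ω_c¹ = 116/37
Stage 2: N_ring = 34 + 2·25 = 84
Stage 2: 34(ω_s−ω_c) = −84(ω_r−ω_c),  ω_r=0, ω_s=1
Stage 2: 34(1−ω_c) = −84(0−ω_c)  ⇒  118ω_c = 34  ⇒  ω_c = 17/59
  ⇒ ω_c²/ω_s² = 17/59
Coupling ω_s² = ω_s¹ ⇒ overall = 116/37 × 17/59 = 1972/2183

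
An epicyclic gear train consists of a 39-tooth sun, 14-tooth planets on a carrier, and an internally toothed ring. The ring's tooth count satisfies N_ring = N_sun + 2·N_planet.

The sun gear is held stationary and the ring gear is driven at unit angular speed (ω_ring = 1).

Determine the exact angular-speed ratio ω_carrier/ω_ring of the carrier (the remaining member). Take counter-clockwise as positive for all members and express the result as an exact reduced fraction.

67/106

N_ring = 39 + 2·14 = 67
39(ω_s−ω_c) = −67(ω_r−ω_c),  ω_s=0, ω_r=1
39(0−ω_c) = −67(1−ω_c)  ⇒  106ω_c = 67  ⇒  ω_c = 67/106
ω_c/ω_r = 67/106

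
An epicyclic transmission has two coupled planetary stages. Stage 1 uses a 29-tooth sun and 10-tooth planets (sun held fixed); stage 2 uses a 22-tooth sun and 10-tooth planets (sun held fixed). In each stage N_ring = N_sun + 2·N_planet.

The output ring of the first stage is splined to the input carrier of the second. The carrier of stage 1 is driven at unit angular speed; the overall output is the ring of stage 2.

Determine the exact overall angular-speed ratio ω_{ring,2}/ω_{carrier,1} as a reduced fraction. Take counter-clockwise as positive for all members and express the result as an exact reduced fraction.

832/343

Stage 1: N_ring = 29 + 2·10 = 49
Stage 1: 29(ω_s−ω_c) = −49(ω_r−ω_c),  ω_s=0, ω_c=1
Stage 1: ω_r = 1 − (29/49)(0−1) = 78/49
  ⇒ ω_r¹/ω_c¹ = 78/49
Stage 2: N_ring = 22 + 2·10 = 42
Stage 2: 22(ω_s−ω_c) = −42(ω_r−ω_c),  ω_s=0, ω_c=1
Stage 2: ω_r = 1 − (22/42)(0−1) = 32/21
  ⇒ ω_r²/ω_c² = 32/21
Coupling ω_c² = ω_r¹ ⇒ overall = 78/49 × 32/21 = 832/343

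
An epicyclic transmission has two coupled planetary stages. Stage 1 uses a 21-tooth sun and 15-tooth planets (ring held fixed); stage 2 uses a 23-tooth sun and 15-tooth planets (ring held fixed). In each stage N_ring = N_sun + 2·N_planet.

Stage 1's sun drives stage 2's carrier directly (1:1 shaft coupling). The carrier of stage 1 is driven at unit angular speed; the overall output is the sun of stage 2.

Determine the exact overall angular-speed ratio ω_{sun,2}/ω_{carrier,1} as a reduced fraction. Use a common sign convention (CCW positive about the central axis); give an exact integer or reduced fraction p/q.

Stage 1: N_ring = 21 + 2·15 = 51
Stage 1: 21(ω_s−ω_c) = −51(ω_r−ω_c),  ω_r=0, ω_c=1
Stage 1: ω_s = 1 − (51/21)(0−1) = 24/7
  ⇒ ω_s¹/ω_c¹ = 24/7
Stage 2: N_ring = 23 + 2·15 = 53
Stage 2: 23(ω_s−ω_c) = −53(ω_r−ω_c),  ω_r=0, ω_c=1
Stage 2: ω_s = 1 − (53/23)(0−1) = 76/23
  ⇒ ω_s²/ω_c² = 76/23
Coupling ω_c² = ω_s¹ ⇒ overall = 24/7 × 76/23 = 1824/161

1824/161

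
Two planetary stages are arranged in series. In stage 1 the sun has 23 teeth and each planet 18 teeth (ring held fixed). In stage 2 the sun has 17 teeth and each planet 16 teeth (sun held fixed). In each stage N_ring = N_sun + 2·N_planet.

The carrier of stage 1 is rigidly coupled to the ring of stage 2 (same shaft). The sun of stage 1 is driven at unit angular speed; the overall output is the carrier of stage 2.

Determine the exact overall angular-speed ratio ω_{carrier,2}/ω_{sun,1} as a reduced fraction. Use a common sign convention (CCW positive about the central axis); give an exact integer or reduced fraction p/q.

1127/5412

Stage 1: N_ring = 23 + 2·18 = 59
Stage 1: 23(ω_s−ω_c) = −59(ω_r−ω_c),  ω_r=0, ω_s=1
Stage 1: 23(1−ω_c) = −59(0−ω_c)  ⇒  82ω_c = 23  ⇒  ω_c = 23/82
  ⇒ ω_c¹/ω_s¹ = 23/82
Stage 2: N_ring = 17 + 2·16 = 49
Stage 2: 17(ω_s−ω_c) = −49(ω_r−ω_c),  ω_s=0, ω_r=1
Stage 2: 17(0−ω_c) = −49(1−ω_c)  ⇒  66ω_c = 49  ⇒  ω_c = 49/66
  ⇒ ω_c²/ω_r² = 49/66
Coupling ω_r² = ω_c¹ ⇒ overall = 23/82 × 49/66 = 1127/5412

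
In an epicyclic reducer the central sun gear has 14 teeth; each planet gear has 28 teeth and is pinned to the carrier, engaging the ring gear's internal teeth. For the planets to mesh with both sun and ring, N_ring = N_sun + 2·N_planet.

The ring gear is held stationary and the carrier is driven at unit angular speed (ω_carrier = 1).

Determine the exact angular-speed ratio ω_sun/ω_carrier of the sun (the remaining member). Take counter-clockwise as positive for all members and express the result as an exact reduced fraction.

N_ring = 14 + 2·28 = 70
14(ω_s−ω_c) = −70(ω_r−ω_c),  ω_r=0, ω_c=1
ω_s = 1 − (70/14)(0−1) = 6
ω_s/ω_c = 6

6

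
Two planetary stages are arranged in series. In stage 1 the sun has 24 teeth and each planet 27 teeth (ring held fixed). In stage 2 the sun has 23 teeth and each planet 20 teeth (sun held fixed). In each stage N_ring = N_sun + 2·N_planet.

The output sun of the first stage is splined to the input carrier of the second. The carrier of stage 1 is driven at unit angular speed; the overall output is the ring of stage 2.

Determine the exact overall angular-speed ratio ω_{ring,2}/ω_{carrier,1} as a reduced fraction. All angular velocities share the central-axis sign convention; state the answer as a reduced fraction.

731/126

Stage 1: N_ring = 24 + 2·27 = 78
Stage 1: 24(ω_s−ω_c) = −78(ω_r−ω_c),  ω_r=0, ω_c=1
Stage 1: ω_s = 1 − (78/24)(0−1) = 17/4
  ⇒ ω_s¹/ω_c¹ = 17/4
Stage 2: N_ring = 23 + 2·20 = 63
Stage 2: 23(ω_s−ω_c) = −63(ω_r−ω_c),  ω_s=0, ω_c=1
Stage 2: ω_r = 1 − (23/63)(0−1) = 86/63
  ⇒ ω_r²/ω_c² = 86/63
Coupling ω_c² = ω_s¹ ⇒ overall = 17/4 × 86/63 = 731/126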